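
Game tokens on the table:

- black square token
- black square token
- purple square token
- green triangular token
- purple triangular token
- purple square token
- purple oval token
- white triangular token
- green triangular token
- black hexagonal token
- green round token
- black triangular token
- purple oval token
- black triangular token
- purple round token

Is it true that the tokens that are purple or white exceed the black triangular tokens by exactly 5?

True

|tokens that are purple or white| = 7.
|black triangular tokens| = 2.
The claim requires 7 − 2 (= 5) to equal 5, which holds.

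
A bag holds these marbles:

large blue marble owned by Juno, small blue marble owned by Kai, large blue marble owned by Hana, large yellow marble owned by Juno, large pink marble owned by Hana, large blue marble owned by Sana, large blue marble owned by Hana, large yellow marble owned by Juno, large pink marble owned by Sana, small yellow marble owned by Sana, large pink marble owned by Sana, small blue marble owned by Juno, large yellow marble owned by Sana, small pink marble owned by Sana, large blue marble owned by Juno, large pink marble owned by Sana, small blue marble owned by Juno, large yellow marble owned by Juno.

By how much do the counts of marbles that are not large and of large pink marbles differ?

1

marbles that are not large: 5. large pink marbles: 4.
|5 − 4| = 5 − 4 = 1.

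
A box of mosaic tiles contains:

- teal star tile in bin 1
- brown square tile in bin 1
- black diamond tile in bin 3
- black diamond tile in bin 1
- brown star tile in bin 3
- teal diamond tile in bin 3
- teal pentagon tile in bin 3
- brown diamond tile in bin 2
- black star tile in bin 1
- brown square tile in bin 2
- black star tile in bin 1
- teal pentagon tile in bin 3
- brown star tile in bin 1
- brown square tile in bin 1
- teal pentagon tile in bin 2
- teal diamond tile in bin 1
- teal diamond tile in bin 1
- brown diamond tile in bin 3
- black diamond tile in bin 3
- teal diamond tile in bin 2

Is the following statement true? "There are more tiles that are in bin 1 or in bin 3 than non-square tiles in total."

False

There are 16 tiles in bin 1 or in bin 3.
There are 17 non-square tiles.
The claim requires 16 > 17, which does not hold.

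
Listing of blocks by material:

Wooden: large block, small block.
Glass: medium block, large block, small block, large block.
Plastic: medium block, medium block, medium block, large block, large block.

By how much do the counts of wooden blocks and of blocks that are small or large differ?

wooden blocks: 2. blocks that are small or large: 7.
|2 − 7| = 7 − 2 = 5.

5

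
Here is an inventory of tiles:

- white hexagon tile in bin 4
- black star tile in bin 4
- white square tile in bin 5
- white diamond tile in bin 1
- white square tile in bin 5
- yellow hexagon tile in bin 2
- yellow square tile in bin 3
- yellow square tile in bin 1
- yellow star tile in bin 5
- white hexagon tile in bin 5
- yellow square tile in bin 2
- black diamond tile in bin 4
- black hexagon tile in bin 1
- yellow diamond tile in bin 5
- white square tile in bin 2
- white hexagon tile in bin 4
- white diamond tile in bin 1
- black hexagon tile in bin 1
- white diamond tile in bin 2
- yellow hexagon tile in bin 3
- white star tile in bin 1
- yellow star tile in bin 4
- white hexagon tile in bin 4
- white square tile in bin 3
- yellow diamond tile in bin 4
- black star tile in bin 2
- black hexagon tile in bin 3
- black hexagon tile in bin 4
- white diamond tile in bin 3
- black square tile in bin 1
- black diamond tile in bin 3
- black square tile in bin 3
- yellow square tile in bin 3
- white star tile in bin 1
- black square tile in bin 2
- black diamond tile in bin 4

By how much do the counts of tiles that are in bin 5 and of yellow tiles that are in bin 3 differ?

tiles in bin 5: 5. yellow tiles in bin 3: 3.
|5 − 3| = 5 − 3 = 2.

2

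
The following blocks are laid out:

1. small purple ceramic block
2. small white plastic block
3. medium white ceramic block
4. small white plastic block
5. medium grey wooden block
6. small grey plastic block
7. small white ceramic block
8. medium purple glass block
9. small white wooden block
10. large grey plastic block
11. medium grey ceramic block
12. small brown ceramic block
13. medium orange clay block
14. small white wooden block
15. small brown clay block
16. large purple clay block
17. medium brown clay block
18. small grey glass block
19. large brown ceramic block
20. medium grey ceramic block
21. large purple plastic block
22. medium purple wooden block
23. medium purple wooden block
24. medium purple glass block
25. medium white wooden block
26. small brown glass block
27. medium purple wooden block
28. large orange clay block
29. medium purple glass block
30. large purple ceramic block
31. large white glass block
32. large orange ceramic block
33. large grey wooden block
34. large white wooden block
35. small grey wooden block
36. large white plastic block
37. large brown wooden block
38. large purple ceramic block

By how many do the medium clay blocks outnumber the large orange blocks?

0

medium clay blocks: 2.
large orange blocks: 2.
2 − 2 = 0.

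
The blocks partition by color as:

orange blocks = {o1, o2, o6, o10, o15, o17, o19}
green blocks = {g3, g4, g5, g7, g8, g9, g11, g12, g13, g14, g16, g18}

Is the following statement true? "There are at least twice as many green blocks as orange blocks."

|green blocks| = 12.
|orange blocks| = 7.
The claim requires 12 ≥ 2 × 7 = 14, which does not hold.

False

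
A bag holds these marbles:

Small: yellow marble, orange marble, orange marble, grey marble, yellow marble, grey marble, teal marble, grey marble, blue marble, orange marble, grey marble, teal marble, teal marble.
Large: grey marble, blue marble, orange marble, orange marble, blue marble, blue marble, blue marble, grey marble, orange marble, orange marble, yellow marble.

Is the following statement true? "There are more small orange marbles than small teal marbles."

False

|small orange marbles| = 3.
|small teal marbles| = 3.
The claim requires 3 > 3, which does not hold.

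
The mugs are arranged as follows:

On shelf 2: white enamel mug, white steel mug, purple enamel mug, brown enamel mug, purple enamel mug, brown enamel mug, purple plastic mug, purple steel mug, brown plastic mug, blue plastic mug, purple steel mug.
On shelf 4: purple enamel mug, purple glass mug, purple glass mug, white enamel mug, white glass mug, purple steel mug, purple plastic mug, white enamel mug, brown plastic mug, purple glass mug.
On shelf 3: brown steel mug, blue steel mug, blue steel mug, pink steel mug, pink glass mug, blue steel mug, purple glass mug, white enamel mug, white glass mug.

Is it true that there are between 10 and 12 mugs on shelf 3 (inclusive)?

False

mugs on shelf 3: 9.
The claim requires 10 ≤ 9 ≤ 12, which does not hold.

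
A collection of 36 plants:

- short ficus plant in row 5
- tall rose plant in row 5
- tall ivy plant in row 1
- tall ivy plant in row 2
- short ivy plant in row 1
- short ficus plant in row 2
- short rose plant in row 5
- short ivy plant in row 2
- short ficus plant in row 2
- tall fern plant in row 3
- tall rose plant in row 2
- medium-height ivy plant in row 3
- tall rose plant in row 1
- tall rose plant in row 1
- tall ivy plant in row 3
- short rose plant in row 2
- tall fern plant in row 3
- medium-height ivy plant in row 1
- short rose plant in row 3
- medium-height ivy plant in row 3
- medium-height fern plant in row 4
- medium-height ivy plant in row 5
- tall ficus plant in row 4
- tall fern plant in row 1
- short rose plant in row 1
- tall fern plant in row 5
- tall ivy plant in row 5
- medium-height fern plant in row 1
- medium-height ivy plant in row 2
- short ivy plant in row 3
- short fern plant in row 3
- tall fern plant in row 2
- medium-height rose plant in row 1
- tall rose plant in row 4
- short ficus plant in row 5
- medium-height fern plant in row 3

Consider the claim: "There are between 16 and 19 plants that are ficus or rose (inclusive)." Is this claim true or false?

There are 15 plants that are ficus or rose.
The claim requires 16 ≤ 15 ≤ 19, which does not hold.

False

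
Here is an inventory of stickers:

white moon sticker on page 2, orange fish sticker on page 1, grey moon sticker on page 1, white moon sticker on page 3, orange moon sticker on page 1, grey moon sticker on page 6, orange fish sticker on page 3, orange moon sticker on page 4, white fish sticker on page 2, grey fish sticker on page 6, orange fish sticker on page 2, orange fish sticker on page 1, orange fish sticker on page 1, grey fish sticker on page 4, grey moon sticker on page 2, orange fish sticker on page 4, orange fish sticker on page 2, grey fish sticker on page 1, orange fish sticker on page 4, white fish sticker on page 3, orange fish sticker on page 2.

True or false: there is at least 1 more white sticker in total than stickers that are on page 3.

white stickers: 4.
stickers on page 3: 3.
The claim requires 4 − 3 = 1 ≥ 1, which holds.

True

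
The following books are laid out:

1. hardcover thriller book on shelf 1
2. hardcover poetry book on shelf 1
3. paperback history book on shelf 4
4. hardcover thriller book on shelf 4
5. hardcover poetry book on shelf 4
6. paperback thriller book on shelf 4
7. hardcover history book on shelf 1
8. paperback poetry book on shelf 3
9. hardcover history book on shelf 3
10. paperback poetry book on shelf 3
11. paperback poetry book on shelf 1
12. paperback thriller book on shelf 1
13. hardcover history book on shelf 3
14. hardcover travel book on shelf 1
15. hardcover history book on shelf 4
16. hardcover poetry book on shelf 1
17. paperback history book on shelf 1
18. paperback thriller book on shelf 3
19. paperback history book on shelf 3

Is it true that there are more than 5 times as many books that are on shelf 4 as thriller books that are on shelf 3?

books on shelf 4: 5.
thriller books on shelf 3: 1.
The claim requires 5 > 5 × 1 = 5, which does not hold.

False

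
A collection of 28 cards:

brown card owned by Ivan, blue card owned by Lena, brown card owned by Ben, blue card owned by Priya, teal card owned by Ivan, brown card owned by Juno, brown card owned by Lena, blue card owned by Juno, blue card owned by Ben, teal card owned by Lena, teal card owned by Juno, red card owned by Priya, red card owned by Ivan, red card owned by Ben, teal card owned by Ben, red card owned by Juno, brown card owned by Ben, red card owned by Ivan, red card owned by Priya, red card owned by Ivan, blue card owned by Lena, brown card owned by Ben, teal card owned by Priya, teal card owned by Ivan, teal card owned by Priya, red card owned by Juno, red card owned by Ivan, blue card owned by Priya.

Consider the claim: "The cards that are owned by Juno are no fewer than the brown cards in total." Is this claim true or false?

False

cards owned by Juno: 5.
brown cards: 6.
The claim requires 5 ≥ 6, which does not hold.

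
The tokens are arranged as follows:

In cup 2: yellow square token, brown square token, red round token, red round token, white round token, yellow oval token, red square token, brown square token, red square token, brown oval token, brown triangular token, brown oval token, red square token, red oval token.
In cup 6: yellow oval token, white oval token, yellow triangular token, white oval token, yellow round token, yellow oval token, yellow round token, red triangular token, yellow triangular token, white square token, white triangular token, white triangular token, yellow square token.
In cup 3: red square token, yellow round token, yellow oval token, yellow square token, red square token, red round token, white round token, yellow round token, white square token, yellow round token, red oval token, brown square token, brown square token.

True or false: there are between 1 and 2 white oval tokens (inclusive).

There are 2 white oval tokens.
The claim requires 1 ≤ 2 ≤ 2, which holds.

True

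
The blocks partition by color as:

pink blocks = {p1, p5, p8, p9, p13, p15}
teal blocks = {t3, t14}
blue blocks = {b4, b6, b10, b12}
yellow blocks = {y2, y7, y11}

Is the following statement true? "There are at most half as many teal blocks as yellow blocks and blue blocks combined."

True

teal blocks: 2.
yellow blocks: 3; blue blocks: 4; combined: 3 + 4 = 7.
The claim requires 2 × 2 = 4 ≤ 7, which holds.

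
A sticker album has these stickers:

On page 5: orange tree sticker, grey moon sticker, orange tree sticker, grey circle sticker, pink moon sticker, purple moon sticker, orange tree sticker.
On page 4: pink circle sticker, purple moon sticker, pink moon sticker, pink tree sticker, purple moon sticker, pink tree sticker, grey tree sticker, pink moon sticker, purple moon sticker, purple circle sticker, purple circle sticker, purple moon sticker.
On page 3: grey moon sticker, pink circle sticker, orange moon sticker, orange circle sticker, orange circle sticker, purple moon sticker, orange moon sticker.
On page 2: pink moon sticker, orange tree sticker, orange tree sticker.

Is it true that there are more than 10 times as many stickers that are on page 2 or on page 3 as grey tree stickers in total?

False

|stickers on page 2 or on page 3| = 10.
|grey tree stickers| = 1.
The claim requires 10 > 10 × 1 = 10, which does not hold.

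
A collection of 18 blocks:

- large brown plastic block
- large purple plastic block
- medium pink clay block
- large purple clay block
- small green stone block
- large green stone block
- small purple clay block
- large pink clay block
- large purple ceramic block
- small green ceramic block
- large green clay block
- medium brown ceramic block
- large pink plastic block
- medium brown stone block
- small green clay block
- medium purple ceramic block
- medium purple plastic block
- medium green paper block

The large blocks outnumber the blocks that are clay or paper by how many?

large blocks: 8.
blocks that are clay or paper: 7.
8 − 7 = 1.

1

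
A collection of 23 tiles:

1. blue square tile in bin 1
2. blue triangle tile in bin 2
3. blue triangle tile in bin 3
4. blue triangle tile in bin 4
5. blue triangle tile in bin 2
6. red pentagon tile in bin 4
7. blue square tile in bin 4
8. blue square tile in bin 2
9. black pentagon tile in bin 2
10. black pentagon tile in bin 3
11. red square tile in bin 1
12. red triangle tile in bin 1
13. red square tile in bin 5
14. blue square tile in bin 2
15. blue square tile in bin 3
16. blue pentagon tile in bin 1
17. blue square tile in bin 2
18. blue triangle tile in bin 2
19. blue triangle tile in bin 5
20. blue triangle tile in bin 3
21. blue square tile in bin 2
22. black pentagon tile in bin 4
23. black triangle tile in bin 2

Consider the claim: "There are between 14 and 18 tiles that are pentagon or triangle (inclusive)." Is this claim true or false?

True

|tiles that are pentagon or triangle| = 14.
The claim requires 14 ≤ 14 ≤ 18, which holds.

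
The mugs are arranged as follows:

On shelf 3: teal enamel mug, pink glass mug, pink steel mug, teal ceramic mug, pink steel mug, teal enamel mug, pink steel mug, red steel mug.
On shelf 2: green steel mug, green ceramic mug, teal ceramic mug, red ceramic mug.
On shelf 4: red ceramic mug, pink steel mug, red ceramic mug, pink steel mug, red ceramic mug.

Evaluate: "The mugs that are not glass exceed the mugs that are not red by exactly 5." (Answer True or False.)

False

mugs that are not glass: 16.
mugs that are not red: 12.
The claim requires 16 − 12 (= 4) to equal 5, which does not hold.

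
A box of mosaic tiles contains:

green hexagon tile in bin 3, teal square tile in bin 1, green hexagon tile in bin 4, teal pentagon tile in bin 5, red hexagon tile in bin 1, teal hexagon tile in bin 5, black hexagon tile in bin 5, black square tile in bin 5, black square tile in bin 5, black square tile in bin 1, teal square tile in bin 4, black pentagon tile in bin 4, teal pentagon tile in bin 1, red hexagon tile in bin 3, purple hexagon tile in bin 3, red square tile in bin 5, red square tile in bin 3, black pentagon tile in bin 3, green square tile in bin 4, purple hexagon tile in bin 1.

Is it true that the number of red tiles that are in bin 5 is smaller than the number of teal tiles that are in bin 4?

False

|red tiles in bin 5| = 1.
|teal tiles in bin 4| = 1.
The claim requires 1 < 1, which does not hold.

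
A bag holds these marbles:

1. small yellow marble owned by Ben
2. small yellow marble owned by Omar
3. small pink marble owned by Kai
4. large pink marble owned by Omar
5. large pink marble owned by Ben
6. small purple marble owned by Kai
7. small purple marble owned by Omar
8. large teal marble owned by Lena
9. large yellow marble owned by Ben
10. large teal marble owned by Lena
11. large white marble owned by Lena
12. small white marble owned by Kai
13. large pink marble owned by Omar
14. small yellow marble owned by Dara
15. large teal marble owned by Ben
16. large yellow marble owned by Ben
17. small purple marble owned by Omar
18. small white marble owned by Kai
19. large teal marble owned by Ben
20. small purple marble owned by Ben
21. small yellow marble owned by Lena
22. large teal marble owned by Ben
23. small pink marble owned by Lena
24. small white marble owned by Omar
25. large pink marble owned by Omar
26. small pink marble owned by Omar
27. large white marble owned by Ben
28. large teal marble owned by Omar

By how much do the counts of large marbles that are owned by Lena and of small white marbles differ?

large marbles owned by Lena: 3. small white marbles: 3.
|3 − 3| = 3 − 3 = 0.

0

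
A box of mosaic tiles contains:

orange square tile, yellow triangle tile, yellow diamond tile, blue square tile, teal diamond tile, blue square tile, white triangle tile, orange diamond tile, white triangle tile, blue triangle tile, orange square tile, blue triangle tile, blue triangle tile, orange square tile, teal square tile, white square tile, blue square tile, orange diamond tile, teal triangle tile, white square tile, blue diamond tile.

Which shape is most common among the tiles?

square

Counts by shape: square 9, triangle 7, diamond 5.
The maximum is 9, held uniquely by square.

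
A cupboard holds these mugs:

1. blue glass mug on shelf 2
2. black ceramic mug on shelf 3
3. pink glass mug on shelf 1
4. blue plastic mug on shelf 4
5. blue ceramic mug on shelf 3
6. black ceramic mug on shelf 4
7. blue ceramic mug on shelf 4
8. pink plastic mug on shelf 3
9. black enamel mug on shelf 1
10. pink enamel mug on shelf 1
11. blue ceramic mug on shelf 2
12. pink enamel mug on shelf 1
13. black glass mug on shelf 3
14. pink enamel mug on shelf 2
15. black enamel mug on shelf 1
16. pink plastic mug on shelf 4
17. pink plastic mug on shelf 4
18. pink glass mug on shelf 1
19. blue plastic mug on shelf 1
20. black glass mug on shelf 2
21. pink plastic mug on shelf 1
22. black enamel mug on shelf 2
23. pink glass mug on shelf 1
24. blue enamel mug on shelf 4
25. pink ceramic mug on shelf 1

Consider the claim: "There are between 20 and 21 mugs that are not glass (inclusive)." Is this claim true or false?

|mugs that are not glass| = 19.
The claim requires 20 ≤ 19 ≤ 21, which does not hold.

False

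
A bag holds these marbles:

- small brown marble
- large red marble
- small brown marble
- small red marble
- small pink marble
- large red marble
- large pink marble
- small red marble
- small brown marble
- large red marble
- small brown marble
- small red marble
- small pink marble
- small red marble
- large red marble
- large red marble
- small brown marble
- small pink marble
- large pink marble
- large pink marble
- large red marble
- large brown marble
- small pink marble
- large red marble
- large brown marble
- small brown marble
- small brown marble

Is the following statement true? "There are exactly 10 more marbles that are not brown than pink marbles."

There are 18 marbles that are not brown.
There are 7 pink marbles.
The claim requires 18 − 7 (= 11) to equal 10, which does not hold.

False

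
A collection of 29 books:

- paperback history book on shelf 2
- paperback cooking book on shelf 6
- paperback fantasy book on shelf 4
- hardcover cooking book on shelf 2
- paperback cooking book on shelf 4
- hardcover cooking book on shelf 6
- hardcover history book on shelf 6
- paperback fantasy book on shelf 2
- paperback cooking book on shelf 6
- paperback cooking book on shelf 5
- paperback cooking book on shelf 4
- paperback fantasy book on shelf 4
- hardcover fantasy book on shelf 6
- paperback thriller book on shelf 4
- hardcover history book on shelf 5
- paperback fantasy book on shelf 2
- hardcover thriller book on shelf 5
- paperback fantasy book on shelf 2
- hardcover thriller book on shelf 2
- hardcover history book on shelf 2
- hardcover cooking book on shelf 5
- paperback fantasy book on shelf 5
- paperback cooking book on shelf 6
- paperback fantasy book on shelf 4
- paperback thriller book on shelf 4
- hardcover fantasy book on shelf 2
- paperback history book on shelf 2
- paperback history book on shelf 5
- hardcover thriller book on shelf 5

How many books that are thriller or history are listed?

history: 6; thriller: 5; together 6 + 5 = 11.

11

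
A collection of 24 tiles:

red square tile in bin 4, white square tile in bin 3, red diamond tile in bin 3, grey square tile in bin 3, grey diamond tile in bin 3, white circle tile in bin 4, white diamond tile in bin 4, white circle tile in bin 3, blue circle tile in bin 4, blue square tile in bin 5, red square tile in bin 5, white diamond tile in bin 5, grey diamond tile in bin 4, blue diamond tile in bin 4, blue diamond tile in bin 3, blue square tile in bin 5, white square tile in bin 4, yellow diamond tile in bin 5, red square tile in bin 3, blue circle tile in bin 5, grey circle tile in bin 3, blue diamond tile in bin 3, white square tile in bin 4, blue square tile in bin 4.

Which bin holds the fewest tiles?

Counts by bin: bin 4→9, bin 3→9, bin 5→6.
The minimum is 6, held uniquely by bin 5.

bin 5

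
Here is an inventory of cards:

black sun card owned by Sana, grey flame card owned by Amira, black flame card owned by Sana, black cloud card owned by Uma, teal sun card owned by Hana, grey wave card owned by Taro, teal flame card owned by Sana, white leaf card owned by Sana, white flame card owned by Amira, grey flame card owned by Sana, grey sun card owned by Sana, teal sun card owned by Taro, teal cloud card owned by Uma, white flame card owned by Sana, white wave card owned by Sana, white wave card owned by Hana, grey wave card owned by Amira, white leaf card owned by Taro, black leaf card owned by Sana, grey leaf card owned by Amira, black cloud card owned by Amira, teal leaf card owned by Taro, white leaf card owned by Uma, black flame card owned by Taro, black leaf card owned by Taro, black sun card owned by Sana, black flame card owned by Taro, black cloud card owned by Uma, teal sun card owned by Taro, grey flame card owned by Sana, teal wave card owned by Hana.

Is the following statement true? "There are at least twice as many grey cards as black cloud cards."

grey cards: 7.
black cloud cards: 3.
The claim requires 7 ≥ 2 × 3 = 6, which holds.

True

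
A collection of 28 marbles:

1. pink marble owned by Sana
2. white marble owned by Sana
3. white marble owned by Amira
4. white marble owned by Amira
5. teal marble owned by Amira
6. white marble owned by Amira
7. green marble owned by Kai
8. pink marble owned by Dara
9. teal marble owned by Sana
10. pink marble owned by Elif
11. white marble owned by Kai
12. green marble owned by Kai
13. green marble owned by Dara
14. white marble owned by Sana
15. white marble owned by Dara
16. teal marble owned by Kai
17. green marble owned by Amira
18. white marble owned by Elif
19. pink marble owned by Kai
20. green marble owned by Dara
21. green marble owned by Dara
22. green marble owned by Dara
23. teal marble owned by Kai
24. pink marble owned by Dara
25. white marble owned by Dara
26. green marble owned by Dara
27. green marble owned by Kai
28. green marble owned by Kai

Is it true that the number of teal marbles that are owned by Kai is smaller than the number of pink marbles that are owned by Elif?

False

teal marbles owned by Kai: 2.
pink marbles owned by Elif: 1.
The claim requires 2 < 1, which does not hold.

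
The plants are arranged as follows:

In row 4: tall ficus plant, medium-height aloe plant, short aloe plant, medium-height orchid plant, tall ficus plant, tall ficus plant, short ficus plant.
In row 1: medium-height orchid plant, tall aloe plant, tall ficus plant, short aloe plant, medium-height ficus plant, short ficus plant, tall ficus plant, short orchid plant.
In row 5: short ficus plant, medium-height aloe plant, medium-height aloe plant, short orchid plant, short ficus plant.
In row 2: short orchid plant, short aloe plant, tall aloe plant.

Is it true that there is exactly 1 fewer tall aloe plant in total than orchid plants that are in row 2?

False

tall aloe plants: 2.
orchid plants in row 2: 1.
The claim requires 1 − 2 (= -1) to equal 1, which does not hold.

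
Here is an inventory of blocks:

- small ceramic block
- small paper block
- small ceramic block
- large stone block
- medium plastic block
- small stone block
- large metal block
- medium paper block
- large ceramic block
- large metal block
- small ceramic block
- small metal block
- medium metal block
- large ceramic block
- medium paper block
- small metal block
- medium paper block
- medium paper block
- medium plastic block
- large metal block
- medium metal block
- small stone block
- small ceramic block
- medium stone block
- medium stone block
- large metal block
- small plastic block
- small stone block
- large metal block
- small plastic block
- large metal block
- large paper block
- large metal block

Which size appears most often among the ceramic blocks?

Counts by size (restricted to ceramic blocks): small 4, large 2.
The maximum is 4, held uniquely by small.

small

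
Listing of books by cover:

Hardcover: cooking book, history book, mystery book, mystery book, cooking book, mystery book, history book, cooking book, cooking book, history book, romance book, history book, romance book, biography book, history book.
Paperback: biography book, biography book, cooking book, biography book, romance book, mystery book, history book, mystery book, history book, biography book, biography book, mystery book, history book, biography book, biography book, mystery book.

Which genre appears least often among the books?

romance

Counts by genre: history 8, biography 8, mystery 7, cooking 5, romance 3.
The minimum is 3, held uniquely by romance.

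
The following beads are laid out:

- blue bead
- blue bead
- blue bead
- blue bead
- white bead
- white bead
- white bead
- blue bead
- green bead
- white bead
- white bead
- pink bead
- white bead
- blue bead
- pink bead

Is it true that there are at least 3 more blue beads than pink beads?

|blue beads| = 6.
|pink beads| = 2.
The claim requires 6 − 2 = 4 ≥ 3, which holds.

True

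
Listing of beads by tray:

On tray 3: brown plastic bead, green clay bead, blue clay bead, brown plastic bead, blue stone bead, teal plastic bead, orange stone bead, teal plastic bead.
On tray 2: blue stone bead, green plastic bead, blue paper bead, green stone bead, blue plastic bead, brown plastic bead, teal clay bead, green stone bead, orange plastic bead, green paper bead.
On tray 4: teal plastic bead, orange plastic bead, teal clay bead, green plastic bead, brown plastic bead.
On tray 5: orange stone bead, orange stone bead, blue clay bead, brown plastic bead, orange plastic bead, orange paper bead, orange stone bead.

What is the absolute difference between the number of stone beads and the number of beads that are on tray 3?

stone beads: 8. beads on tray 3: 8.
|8 − 8| = 8 − 8 = 0.

0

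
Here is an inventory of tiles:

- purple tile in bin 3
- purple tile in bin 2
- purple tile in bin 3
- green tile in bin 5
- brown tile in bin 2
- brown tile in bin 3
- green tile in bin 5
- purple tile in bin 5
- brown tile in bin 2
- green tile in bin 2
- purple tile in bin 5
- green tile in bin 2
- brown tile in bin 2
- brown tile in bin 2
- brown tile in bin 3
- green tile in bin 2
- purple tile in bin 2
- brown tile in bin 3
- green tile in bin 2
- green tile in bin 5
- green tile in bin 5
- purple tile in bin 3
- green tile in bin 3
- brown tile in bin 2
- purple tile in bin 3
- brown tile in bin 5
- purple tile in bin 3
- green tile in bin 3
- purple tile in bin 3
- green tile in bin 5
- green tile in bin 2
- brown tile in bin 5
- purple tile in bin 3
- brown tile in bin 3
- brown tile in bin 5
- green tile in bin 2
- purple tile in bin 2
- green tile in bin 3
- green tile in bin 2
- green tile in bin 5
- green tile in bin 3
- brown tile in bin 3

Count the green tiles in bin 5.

6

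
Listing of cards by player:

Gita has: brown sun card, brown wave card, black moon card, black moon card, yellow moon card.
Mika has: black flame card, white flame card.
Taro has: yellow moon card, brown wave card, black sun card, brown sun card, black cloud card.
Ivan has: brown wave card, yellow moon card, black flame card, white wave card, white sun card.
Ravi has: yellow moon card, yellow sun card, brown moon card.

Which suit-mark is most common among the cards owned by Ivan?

Counts by suit-mark (restricted to cards owned by Ivan): wave 2, moon 1, flame 1, sun 1.
The maximum is 2, held uniquely by wave.

wave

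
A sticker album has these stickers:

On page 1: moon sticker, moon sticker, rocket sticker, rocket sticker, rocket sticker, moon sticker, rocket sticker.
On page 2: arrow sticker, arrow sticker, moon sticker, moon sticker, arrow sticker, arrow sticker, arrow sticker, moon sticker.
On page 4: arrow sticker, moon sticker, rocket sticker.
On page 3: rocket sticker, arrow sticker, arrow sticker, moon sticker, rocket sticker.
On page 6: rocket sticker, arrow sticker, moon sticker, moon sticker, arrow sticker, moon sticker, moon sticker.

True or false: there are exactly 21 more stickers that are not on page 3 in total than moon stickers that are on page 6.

stickers that are not on page 3: 25.
moon stickers on page 6: 4.
The claim requires 25 − 4 (= 21) to equal 21, which holds.

True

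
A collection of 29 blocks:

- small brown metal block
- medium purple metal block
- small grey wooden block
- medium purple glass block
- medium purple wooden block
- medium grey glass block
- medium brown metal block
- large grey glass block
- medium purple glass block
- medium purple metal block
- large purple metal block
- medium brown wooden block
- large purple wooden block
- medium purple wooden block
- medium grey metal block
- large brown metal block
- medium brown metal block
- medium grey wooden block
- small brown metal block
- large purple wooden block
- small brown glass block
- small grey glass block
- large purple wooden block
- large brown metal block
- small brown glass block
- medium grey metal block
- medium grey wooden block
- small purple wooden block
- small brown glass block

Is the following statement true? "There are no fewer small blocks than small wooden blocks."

There are 8 small blocks.
There are 2 small wooden blocks.
The claim requires 8 ≥ 2, which holds.

True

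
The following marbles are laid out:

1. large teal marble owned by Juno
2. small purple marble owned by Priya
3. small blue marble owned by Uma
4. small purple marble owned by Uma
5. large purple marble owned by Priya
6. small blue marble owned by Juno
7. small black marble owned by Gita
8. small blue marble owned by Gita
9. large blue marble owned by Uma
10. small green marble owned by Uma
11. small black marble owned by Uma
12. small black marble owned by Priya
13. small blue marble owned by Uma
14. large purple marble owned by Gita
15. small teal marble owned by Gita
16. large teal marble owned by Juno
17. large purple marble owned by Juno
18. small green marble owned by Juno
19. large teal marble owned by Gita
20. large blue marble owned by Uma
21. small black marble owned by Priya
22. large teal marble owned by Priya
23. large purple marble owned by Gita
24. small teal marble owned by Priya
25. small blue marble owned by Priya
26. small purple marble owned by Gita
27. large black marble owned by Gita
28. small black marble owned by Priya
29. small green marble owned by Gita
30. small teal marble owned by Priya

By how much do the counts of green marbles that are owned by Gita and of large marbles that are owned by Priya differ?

1

green marbles owned by Gita: 1. large marbles owned by Priya: 2.
|1 − 2| = 2 − 1 = 1.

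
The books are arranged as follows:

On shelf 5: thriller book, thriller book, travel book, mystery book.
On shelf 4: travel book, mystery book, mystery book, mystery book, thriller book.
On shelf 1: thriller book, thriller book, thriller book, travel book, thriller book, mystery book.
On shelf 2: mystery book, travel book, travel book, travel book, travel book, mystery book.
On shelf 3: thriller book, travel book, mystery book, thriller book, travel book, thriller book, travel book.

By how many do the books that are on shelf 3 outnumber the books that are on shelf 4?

books on shelf 3: 7.
books on shelf 4: 5.
7 − 5 = 2.

2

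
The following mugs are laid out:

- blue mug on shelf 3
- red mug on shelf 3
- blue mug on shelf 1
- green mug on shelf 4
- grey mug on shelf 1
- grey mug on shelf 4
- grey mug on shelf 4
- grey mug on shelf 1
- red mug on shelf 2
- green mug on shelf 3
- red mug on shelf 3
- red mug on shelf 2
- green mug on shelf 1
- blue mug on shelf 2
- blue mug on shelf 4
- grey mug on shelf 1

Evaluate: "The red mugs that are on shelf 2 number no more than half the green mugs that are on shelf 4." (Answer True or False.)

False

|red mugs on shelf 2| = 2.
|green mugs on shelf 4| = 1.
The claim requires 2 × 2 = 4 ≤ 1, which does not hold.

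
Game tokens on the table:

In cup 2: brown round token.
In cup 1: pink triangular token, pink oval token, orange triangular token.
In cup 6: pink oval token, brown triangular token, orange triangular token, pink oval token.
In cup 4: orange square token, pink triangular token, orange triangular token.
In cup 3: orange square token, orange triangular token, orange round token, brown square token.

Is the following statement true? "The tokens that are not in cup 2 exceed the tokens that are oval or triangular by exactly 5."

tokens that are not in cup 2: 14.
tokens that are oval or triangular: 10.
The claim requires 14 − 10 (= 4) to equal 5, which does not hold.

False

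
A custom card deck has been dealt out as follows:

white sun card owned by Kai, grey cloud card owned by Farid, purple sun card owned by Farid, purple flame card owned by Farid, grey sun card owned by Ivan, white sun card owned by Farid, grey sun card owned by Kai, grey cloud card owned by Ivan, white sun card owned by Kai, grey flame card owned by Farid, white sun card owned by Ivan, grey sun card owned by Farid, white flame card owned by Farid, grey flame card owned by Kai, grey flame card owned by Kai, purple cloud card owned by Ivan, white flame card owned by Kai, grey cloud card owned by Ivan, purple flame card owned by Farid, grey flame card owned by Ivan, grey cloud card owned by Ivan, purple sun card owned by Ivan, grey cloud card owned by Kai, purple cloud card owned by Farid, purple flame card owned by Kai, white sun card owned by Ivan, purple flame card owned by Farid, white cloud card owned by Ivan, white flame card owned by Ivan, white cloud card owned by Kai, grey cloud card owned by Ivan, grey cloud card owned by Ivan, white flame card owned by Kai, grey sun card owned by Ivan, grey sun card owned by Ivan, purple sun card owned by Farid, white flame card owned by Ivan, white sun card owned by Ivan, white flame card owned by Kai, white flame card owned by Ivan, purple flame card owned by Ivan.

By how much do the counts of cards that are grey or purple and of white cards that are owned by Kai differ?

20

cards that are grey or purple: 26. white cards owned by Kai: 6.
|26 − 6| = 26 − 6 = 20.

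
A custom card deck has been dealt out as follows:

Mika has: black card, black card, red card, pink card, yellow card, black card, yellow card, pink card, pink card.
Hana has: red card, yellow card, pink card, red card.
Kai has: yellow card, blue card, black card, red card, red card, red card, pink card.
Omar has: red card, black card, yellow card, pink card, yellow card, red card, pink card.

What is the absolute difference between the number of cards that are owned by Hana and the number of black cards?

cards owned by Hana: 4. black cards: 5.
|4 − 5| = 5 − 4 = 1.

1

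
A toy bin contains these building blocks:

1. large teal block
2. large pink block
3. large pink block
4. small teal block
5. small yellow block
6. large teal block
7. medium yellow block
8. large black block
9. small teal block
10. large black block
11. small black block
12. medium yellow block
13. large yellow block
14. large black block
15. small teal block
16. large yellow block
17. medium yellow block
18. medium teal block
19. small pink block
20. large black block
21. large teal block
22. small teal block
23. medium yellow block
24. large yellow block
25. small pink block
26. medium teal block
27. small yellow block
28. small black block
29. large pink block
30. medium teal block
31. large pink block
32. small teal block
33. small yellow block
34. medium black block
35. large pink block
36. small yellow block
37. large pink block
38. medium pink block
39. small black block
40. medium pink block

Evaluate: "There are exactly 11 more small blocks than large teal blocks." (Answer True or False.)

There are 14 small blocks.
There are 3 large teal blocks.
The claim requires 14 − 3 (= 11) to equal 11, which holds.

True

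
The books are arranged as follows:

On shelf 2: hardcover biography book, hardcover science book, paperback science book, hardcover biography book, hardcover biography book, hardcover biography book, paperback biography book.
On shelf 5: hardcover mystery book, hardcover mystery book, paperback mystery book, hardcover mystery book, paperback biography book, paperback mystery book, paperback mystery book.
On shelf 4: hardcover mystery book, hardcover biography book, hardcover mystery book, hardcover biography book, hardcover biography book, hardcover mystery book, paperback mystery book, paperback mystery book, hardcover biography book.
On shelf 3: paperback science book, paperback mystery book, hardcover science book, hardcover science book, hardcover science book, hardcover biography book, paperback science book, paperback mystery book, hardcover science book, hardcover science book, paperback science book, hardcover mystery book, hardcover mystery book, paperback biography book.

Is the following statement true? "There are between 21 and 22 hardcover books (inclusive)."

There are 23 hardcover books.
The claim requires 21 ≤ 23 ≤ 22, which does not hold.

False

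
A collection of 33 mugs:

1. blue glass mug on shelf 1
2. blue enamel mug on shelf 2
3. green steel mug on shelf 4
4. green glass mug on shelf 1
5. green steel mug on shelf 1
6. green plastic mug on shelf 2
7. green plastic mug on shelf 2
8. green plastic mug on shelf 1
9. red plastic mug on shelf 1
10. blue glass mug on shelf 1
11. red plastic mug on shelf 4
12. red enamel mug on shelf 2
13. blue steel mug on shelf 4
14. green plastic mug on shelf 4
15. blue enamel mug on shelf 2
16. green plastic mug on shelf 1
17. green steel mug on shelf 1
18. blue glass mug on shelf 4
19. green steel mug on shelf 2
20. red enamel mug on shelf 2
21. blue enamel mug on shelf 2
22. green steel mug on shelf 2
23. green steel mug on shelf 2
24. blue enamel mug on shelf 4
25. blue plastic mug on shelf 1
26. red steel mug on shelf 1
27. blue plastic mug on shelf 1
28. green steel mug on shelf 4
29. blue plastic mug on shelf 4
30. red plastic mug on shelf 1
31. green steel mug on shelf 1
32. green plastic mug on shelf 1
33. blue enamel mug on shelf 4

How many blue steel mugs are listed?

1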